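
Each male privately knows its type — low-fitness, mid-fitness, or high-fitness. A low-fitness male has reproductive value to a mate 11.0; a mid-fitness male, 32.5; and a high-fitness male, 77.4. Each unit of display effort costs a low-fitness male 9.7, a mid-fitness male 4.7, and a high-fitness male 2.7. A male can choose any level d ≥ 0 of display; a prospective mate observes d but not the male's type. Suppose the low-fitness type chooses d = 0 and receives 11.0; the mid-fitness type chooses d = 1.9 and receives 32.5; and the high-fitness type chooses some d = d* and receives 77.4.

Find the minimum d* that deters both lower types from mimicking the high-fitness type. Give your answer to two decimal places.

Mid-fitness type (on-path payoff 32.5 − 4.7×1.9 = 23.57) won't mimic when 23.57 ≥ 77.4 − 4.7·d*, i.e. d* ≥ 11.45.
Low-fitness type (on-path payoff 11.0) won't mimic when 11.0 ≥ 77.4 − 9.7·d*, i.e. d* ≥ 6.85.
Both must hold, so d* = max(6.85, 11.45) = 11.45. The mid-fitness type's constraint binds.

11.45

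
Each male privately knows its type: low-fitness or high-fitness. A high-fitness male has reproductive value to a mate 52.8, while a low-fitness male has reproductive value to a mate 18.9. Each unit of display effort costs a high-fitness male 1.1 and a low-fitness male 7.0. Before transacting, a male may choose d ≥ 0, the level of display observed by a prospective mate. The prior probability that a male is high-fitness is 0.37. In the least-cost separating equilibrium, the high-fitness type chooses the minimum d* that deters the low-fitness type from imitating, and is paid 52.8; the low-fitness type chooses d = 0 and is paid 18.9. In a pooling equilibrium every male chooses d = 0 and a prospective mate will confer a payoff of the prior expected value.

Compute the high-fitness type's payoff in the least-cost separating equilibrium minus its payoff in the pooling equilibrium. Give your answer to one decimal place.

16.0

Least-cost separating signal: d* solves 18.9 = 52.8 − 7.0·d*, so d* = (52.8 − 18.9)/7.0 ≈ 4.8429.
High-fitness type's separating payoff: 52.8 − 1.1 × d* = 52.8 − 1.1 × (52.8 − 18.9)/7.0 = 52.8 − 37.29/7.0 ≈ 47.473.
Pooling payoff: 0.37 × 52.8 + 0.63 × 18.9 = 31.443.
Difference: 47.473 − 31.443 = 16.03, i.e. 16.0 to one decimal place.
The high-fitness type prefers to separate.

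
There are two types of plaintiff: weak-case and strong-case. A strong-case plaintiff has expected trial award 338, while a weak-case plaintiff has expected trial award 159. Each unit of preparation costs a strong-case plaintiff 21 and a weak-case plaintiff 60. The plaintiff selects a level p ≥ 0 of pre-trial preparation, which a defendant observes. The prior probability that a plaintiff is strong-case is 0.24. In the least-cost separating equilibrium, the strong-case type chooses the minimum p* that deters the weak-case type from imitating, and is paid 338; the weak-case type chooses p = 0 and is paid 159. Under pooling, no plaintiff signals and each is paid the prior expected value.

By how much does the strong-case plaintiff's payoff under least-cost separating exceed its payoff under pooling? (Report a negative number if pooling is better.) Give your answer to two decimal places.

73.39

Least-cost separating signal: p* solves 159 = 338 − 60·p*, so p* = (338 − 159)/60 ≈ 2.9833.
Strong-case type's separating payoff: 338 − 21 × p* = 338 − 21 × (338 − 159)/60 = 338 − 3759/60 = 275.35.
Pooling payoff: 0.24 × 338 + 0.76 × 159 = 201.96.
Difference: 275.35 − 201.96 = 73.39.
The strong-case type prefers to separate.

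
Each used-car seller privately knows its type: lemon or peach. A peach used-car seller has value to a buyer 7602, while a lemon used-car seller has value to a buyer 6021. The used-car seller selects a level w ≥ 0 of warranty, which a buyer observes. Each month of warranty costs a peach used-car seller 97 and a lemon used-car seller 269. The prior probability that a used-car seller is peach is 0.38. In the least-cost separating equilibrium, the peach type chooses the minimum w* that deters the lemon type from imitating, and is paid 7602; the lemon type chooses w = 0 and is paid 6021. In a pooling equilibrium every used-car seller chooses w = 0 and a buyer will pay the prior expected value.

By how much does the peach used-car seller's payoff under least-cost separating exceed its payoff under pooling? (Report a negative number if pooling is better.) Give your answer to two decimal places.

Least-cost separating signal: w* solves 6021 = 7602 − 269·w*, so w* = (7602 − 6021)/269 ≈ 5.8773.
Peach type's separating payoff: 7602 − 97 × w* = 7602 − 97 × (7602 − 6021)/269 = 7602 − 153357/269 ≈ 7031.8996.
Pooling payoff: 0.38 × 7602 + 0.62 × 6021 = 6621.78.
Difference: 7031.8996 − 6621.78 = 410.1196, i.e. 410.12 to two decimal places.
The peach type prefers to separate.

410.12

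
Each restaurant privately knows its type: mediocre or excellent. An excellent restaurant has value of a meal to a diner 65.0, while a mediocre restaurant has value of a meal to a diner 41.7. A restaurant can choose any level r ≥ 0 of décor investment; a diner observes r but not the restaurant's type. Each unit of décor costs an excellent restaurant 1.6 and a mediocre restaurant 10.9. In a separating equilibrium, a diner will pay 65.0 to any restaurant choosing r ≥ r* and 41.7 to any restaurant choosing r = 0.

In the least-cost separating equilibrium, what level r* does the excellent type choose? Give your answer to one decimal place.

2.1

A mediocre restaurant choosing r = 0 receives 41.7.
Imitating at r* instead would pay 65.0 at cost 10.9·r*, netting 65.0 − 10.9·r*.
Indifference: 41.7 = 65.0 − 10.9·r*, so r* = (65.0 − 41.7) / 10.9 ≈ 2.1.
At r* the mediocre type's incentive constraint just binds; the excellent type strictly prefers r* since its per-unit cost is lower.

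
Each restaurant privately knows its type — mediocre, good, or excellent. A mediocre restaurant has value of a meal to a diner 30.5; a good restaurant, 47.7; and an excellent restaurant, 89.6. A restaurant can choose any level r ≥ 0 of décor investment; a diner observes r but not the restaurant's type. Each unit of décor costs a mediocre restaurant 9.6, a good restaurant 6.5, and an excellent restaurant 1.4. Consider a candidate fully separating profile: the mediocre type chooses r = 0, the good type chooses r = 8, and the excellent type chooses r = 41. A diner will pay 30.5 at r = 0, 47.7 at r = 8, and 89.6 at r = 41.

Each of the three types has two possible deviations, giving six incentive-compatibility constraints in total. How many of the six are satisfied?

4

Good (own payoff 47.7 − 6.5×8 = -4.3): to r=0 gives 30.5 → profitable ✗; to r=41 gives 89.6 − 6.5×41 = -176.9 → no gain ✓.
Mediocre (own payoff 30.5): to r=8 gives 47.7 − 9.6×8 = -29.1 → no gain ✓; to r=41 gives 89.6 − 9.6×41 = -304 → no gain ✓.
Excellent (own payoff 89.6 − 1.4×41 = 32.2): to r=0 gives 30.5 → no gain ✓; to r=8 gives 47.7 − 1.4×8 = 36.5 → profitable ✗.
4 of the 6 constraints hold; not an equilibrium.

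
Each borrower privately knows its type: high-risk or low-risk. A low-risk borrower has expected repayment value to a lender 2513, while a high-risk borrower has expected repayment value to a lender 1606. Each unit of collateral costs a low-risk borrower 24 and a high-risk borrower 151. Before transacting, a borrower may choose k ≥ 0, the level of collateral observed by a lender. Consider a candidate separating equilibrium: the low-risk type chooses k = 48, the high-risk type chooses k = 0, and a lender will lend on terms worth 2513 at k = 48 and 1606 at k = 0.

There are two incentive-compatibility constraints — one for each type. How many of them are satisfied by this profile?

1

Low-risk type: signal → 2513 − 24 × 48 = 1361; deviate to 0 → 1606. IC fails (1361 < 1606).
High-risk type: stay at 0 → 1606; mimic → 2513 − 151 × 48 = -4735. IC holds (1606 ≥ -4735).
1 of 2 constraints hold, so this profile is not an equilibrium.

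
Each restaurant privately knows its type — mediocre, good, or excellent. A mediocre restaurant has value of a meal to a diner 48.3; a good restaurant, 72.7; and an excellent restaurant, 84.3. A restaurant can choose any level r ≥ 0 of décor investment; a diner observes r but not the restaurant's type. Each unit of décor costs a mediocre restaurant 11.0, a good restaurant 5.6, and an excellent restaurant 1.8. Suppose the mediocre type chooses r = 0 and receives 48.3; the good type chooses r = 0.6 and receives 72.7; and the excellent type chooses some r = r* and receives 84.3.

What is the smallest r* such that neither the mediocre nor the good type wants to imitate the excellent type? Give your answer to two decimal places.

3.27

Mediocre type (on-path payoff 48.3) won't mimic when 48.3 ≥ 84.3 − 11.0·r*, i.e. r* ≥ 3.27.
Good type (on-path payoff 72.7 − 5.6×0.6 = 69.34) won't mimic when 69.34 ≥ 84.3 − 5.6·r*, i.e. r* ≥ 2.67.
Both must hold, so r* = max(3.27, 2.67) = 3.27. The mediocre type's constraint binds.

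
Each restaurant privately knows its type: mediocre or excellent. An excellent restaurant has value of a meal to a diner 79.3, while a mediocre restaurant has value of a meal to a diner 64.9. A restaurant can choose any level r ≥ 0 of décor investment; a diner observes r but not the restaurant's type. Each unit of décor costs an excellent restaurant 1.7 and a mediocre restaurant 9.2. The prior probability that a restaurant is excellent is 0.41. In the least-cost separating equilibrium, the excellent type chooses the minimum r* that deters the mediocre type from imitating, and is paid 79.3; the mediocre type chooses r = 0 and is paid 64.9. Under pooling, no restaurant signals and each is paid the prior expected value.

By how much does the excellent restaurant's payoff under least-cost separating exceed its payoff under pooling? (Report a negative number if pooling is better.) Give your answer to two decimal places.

Least-cost separating signal: r* solves 64.9 = 79.3 − 9.2·r*, so r* = (79.3 − 64.9)/9.2 ≈ 1.5652.
Excellent type's separating payoff: 79.3 − 1.7 × r* = 79.3 − 1.7 × (79.3 − 64.9)/9.2 = 79.3 − 24.48/9.2 ≈ 76.6391.
Pooling payoff: 0.41 × 79.3 + 0.59 × 64.9 = 70.804.
Difference: 76.6391 − 70.804 = 5.8351, i.e. 5.84 to two decimal places.
The excellent type prefers to separate.

5.84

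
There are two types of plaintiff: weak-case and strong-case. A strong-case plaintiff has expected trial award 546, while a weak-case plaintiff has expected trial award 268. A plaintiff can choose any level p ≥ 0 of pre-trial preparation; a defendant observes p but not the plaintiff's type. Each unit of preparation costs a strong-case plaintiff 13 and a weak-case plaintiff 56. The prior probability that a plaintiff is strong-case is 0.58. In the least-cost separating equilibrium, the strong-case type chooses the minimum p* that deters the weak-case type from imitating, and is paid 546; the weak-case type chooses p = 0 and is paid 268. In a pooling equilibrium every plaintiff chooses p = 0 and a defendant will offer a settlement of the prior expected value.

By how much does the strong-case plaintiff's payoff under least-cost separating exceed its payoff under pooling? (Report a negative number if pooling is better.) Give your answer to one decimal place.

52.2

Least-cost separating signal: p* solves 268 = 546 − 56·p*, so p* = (546 − 268)/56 ≈ 4.9643.
Strong-case type's separating payoff: 546 − 13 × p* = 546 − 13 × (546 − 268)/56 = 546 − 3614/56 ≈ 481.464.
Pooling payoff: 0.58 × 546 + 0.42 × 268 = 429.24.
Difference: 481.464 − 429.24 = 52.224, i.e. 52.2 to one decimal place.
The strong-case type prefers to separate.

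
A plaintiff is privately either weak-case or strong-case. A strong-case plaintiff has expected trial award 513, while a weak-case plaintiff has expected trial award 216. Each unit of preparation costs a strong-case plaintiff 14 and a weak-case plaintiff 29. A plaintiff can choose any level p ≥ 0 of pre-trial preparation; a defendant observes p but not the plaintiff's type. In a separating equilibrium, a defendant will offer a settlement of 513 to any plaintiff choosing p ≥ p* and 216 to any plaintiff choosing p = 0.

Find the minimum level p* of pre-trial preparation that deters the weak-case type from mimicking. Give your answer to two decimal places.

10.24

A weak-case plaintiff choosing p = 0 receives 216.
Imitating at p* instead would pay 513 at cost 29·p*, netting 513 − 29·p*.
Indifference: 216 = 513 − 29·p*, so p* = (513 − 216) / 29 ≈ 10.24.
At p* the weak-case type's incentive constraint just binds; the strong-case type strictly prefers p* since its per-unit cost is lower.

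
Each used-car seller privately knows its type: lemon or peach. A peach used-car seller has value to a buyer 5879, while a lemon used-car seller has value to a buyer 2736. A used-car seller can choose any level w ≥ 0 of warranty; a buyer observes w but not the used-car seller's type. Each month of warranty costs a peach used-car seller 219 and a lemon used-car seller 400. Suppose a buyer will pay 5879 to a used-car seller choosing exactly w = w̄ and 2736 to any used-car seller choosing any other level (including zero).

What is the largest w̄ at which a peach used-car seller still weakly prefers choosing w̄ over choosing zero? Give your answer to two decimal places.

Choosing w̄ yields the peach type 5879 − 219·w̄; choosing zero yields 2736.
The peach type is indifferent at 5879 − 219·w̄ = 2736, i.e. w̄ = (5879 − 2736) / 219 ≈ 14.35.
For any w̄ above 14.35 the peach type would rather pool at zero, so separation collapses.

14.35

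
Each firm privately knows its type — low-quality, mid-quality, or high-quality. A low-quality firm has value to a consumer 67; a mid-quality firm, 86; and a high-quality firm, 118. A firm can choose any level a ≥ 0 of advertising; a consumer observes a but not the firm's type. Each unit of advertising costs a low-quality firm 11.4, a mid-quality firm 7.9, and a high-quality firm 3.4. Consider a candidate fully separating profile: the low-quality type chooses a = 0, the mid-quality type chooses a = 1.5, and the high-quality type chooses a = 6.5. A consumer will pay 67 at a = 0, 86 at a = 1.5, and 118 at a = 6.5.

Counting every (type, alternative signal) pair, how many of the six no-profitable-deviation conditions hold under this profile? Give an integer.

High-quality (own payoff 118 − 3.4×6.5 = 95.9): to a=0 gives 67 → no gain ✓; to a=1.5 gives 86 − 3.4×1.5 = 80.9 → no gain ✓.
Low-quality (own payoff 67): to a=1.5 gives 86 − 11.4×1.5 = 68.9 → profitable ✗; to a=6.5 gives 118 − 11.4×6.5 = 43.9 → no gain ✓.
Mid-quality (own payoff 86 − 7.9×1.5 = 74.15): to a=0 gives 67 → no gain ✓; to a=6.5 gives 118 − 7.9×6.5 = 66.65 → no gain ✓.
5 of the 6 constraints hold; not an equilibrium.

5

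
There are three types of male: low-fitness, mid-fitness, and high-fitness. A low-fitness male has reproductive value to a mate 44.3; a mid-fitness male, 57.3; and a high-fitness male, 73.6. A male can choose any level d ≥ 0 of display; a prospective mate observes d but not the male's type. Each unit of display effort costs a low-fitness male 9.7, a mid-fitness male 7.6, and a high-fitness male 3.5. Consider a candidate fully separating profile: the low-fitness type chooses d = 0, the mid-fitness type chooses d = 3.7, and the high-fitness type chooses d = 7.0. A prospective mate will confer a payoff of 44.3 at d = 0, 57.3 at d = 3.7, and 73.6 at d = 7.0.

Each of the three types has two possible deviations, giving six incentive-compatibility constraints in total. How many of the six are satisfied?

5

High-fitness (own payoff 73.6 − 3.5×7.0 = 49.1): to d=0 gives 44.3 → no gain ✓; to d=3.7 gives 57.3 − 3.5×3.7 = 44.35 → no gain ✓.
Mid-fitness (own payoff 57.3 − 7.6×3.7 = 29.18): to d=0 gives 44.3 → profitable ✗; to d=7.0 gives 73.6 − 7.6×7.0 = 20.4 → no gain ✓.
Low-fitness (own payoff 44.3): to d=3.7 gives 57.3 − 9.7×3.7 = 21.41 → no gain ✓; to d=7.0 gives 73.6 − 9.7×7.0 = 5.7 → no gain ✓.
5 of the 6 constraints hold; not an equilibrium.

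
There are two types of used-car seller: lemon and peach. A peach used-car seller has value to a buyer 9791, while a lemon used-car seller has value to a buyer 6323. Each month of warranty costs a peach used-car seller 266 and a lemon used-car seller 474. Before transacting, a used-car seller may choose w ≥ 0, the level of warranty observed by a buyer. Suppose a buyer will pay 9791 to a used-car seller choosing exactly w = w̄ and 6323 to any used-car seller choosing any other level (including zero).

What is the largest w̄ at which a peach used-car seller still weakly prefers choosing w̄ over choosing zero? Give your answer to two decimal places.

13.04

Choosing w̄ yields the peach type 9791 − 266·w̄; choosing zero yields 6323.
The peach type is indifferent at 9791 − 266·w̄ = 6323, i.e. w̄ = (9791 − 6323) / 266 ≈ 13.04.
For any w̄ above 13.04 the peach type would rather pool at zero, so separation collapses.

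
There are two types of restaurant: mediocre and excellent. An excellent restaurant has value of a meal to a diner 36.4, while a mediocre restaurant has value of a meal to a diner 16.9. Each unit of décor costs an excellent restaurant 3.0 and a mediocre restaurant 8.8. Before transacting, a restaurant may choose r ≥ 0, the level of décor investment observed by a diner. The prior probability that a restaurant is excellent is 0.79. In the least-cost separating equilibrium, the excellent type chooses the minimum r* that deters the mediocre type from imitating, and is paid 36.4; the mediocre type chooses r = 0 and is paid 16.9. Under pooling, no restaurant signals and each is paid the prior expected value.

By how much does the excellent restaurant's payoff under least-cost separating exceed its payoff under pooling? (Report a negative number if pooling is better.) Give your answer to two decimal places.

-2.55

Least-cost separating signal: r* solves 16.9 = 36.4 − 8.8·r*, so r* = (36.4 − 16.9)/8.8 ≈ 2.2159.
Excellent type's separating payoff: 36.4 − 3.0 × r* = 36.4 − 3.0 × (36.4 − 16.9)/8.8 = 36.4 − 58.5/8.8 ≈ 29.7523.
Pooling payoff: 0.79 × 36.4 + 0.21 × 16.9 = 32.305.
Difference: 29.7523 − 32.305 = -2.5527, i.e. -2.55 to two decimal places.
The excellent type would prefer the pooling outcome.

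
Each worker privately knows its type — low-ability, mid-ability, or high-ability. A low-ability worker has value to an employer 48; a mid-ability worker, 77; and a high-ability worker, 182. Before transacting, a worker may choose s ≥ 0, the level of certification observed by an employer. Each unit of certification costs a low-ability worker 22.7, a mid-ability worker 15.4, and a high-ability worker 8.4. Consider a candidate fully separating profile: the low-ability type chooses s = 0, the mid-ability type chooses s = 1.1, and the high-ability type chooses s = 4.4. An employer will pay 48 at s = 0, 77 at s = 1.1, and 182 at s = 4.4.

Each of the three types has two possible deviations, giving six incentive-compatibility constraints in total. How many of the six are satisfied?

Low-ability (own payoff 48): to s=1.1 gives 77 − 22.7×1.1 = 52.03 → profitable ✗; to s=4.4 gives 182 − 22.7×4.4 = 82.12 → profitable ✗.
High-ability (own payoff 182 − 8.4×4.4 = 145.04): to s=0 gives 48 → no gain ✓; to s=1.1 gives 77 − 8.4×1.1 = 67.76 → no gain ✓.
Mid-ability (own payoff 77 − 15.4×1.1 = 60.06): to s=0 gives 48 → no gain ✓; to s=4.4 gives 182 − 15.4×4.4 = 114.24 → profitable ✗.
3 of the 6 constraints hold; not an equilibrium.

3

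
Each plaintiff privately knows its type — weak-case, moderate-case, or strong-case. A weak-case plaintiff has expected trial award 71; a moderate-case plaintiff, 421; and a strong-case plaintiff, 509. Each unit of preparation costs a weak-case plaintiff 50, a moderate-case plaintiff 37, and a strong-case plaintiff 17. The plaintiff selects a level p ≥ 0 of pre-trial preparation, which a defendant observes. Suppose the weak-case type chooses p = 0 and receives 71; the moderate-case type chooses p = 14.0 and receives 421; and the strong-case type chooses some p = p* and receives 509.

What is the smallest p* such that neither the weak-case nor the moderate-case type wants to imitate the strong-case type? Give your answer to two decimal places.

Moderate-case type (on-path payoff 421 − 37×14.0 = -97) won't mimic when -97 ≥ 509 − 37·p*, i.e. p* ≥ 16.38.
Weak-case type (on-path payoff 71) won't mimic when 71 ≥ 509 − 50·p*, i.e. p* ≥ 8.76.
Both must hold, so p* = max(8.76, 16.38) = 16.38. The moderate-case type's constraint binds.

16.38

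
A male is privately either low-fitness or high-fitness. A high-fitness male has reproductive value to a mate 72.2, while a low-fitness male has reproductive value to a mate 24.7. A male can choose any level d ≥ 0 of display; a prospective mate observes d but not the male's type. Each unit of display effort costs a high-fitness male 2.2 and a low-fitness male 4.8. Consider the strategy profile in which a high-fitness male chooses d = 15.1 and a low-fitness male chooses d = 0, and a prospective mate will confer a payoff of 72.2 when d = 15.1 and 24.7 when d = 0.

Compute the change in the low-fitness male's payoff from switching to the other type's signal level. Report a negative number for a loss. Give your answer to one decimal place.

-25.0

Playing d = 0 the low-fitness male receives 24.7.
Deviating to d = 15.1 brings payment 72.2 at cost 4.8 × 15.1 = 72.48, netting -0.28.
Gain from deviating: -0.28 − 24.7 = -24.98, i.e. -25.0 to one decimal place.
The gain is negative, so the low-fitness type's incentive-compatibility constraint is satisfied.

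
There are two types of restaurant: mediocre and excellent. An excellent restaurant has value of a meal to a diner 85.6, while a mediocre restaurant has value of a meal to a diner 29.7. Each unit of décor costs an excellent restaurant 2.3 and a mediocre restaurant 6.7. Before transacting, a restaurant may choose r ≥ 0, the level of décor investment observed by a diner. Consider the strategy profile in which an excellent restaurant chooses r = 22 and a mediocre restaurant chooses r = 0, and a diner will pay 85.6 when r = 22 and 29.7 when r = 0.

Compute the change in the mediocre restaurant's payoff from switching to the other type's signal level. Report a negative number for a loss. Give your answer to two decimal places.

Playing r = 0 the mediocre restaurant receives 29.7.
Deviating to r = 22 brings payment 85.6 at cost 6.7 × 22 = 147.4, netting -61.8.
Gain from deviating: -61.8 − 29.7 = -91.50.
The gain is negative, so the mediocre type's incentive-compatibility constraint is satisfied.

-91.50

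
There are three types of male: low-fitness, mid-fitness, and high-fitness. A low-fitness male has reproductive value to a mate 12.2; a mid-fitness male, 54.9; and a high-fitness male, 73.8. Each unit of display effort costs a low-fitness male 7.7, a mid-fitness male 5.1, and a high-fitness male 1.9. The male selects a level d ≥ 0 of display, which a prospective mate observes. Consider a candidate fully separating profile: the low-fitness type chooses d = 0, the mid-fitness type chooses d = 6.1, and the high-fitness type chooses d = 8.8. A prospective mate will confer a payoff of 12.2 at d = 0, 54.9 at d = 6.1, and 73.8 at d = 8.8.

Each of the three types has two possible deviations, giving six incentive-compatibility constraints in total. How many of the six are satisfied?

Low-fitness (own payoff 12.2): to d=6.1 gives 54.9 − 7.7×6.1 = 7.93 → no gain ✓; to d=8.8 gives 73.8 − 7.7×8.8 = 6.04 → no gain ✓.
Mid-fitness (own payoff 54.9 − 5.1×6.1 = 23.79): to d=0 gives 12.2 → no gain ✓; to d=8.8 gives 73.8 − 5.1×8.8 = 28.92 → profitable ✗.
High-fitness (own payoff 73.8 − 1.9×8.8 = 57.08): to d=0 gives 12.2 → no gain ✓; to d=6.1 gives 54.9 − 1.9×6.1 = 43.31 → no gain ✓.
5 of the 6 constraints hold; not an equilibrium.

5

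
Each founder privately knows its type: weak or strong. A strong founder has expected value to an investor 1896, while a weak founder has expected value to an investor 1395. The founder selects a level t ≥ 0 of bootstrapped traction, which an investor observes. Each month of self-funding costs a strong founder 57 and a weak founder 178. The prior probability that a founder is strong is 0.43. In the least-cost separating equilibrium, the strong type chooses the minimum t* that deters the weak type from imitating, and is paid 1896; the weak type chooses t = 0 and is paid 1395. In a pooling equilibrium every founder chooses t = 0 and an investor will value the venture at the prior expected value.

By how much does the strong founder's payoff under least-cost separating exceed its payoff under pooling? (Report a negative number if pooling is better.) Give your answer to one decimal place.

Least-cost separating signal: t* solves 1395 = 1896 − 178·t*, so t* = (1896 − 1395)/178 ≈ 2.8146.
Strong type's separating payoff: 1896 − 57 × t* = 1896 − 57 × (1896 − 1395)/178 = 1896 − 28557/178 ≈ 1735.567.
Pooling payoff: 0.43 × 1896 + 0.57 × 1395 = 1610.43.
Difference: 1735.567 − 1610.43 = 125.137, i.e. 125.1 to one decimal place.
The strong type prefers to separate.

125.1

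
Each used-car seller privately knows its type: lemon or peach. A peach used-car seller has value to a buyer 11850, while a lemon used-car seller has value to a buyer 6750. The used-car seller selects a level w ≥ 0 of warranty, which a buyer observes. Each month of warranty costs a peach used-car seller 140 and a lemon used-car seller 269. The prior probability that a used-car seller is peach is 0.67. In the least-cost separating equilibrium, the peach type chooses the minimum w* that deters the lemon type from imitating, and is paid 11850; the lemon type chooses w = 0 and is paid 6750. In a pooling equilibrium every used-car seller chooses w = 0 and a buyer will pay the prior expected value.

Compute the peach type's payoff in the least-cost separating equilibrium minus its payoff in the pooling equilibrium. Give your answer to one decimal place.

-971.3

Least-cost separating signal: w* solves 6750 = 11850 − 269·w*, so w* = (11850 − 6750)/269 ≈ 18.9591.
Peach type's separating payoff: 11850 − 140 × w* = 11850 − 140 × (11850 − 6750)/269 = 11850 − 714000/269 ≈ 9195.725.
Pooling payoff: 0.67 × 11850 + 0.33 × 6750 = 10167.
Difference: 9195.725 − 10167 = -971.275, i.e. -971.3 to one decimal place.
The peach type would prefer the pooling outcome.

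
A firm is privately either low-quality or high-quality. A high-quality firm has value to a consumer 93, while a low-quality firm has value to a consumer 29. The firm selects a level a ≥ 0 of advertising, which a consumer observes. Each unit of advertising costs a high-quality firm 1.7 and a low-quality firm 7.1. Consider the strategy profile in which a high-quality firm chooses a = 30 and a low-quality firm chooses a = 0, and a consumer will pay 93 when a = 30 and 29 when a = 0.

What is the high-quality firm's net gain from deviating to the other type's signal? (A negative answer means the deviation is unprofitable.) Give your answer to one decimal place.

Playing a = 30 the high-quality firm receives 93 − 1.7 × 30 = 42.
Deviating to a = 0 yields 29 instead.
Gain from deviating: 29 − 42 = -13.0.
The gain is negative, so the high-quality type's incentive-compatibility constraint is satisfied.

-13.0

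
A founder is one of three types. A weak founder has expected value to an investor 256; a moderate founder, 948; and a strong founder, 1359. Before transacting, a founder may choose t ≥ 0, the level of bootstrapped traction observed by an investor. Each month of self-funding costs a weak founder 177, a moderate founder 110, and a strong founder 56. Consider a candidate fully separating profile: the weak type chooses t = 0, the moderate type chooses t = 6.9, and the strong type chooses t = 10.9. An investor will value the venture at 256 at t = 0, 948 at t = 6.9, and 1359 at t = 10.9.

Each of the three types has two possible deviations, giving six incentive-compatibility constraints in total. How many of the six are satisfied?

5

Strong (own payoff 1359 − 56×10.9 = 748.6): to t=0 gives 256 → no gain ✓; to t=6.9 gives 948 − 56×6.9 = 561.6 → no gain ✓.
Weak (own payoff 256): to t=6.9 gives 948 − 177×6.9 = -273.3 → no gain ✓; to t=10.9 gives 1359 − 177×10.9 = -570.3 → no gain ✓.
Moderate (own payoff 948 − 110×6.9 = 189): to t=0 gives 256 → profitable ✗; to t=10.9 gives 1359 − 110×10.9 = 160 → no gain ✓.
5 of the 6 constraints hold; not an equilibrium.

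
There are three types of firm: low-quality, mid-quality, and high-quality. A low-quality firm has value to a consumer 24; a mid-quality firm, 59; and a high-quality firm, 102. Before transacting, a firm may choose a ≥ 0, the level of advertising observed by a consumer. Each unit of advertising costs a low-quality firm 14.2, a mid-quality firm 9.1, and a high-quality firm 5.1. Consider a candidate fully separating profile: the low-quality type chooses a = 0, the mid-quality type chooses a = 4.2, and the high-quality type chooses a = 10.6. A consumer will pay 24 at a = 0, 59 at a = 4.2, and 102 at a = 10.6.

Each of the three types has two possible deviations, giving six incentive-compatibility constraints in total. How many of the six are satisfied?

Mid-quality (own payoff 59 − 9.1×4.2 = 20.78): to a=0 gives 24 → profitable ✗; to a=10.6 gives 102 − 9.1×10.6 = 5.54 → no gain ✓.
Low-quality (own payoff 24): to a=4.2 gives 59 − 14.2×4.2 = -0.64 → no gain ✓; to a=10.6 gives 102 − 14.2×10.6 = -48.52 → no gain ✓.
High-quality (own payoff 102 − 5.1×10.6 = 47.94): to a=0 gives 24 → no gain ✓; to a=4.2 gives 59 − 5.1×4.2 = 37.58 → no gain ✓.
5 of the 6 constraints hold; not an equilibrium.

5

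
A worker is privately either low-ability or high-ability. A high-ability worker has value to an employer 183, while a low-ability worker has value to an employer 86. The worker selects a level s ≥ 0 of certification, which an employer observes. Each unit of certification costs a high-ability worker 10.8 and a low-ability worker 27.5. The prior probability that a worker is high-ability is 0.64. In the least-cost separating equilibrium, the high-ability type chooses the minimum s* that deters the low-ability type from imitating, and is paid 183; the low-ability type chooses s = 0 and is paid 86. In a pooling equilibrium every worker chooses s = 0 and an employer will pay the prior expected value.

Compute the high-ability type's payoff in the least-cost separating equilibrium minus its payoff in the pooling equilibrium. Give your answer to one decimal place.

-3.2

Least-cost separating signal: s* solves 86 = 183 − 27.5·s*, so s* = (183 − 86)/27.5 ≈ 3.5273.
High-ability type's separating payoff: 183 − 10.8 × s* = 183 − 10.8 × (183 − 86)/27.5 = 183 − 1047.6/27.5 ≈ 144.905.
Pooling payoff: 0.64 × 183 + 0.36 × 86 = 148.08.
Difference: 144.905 − 148.08 = -3.175, i.e. -3.2 to one decimal place.
The high-ability type would prefer the pooling outcome.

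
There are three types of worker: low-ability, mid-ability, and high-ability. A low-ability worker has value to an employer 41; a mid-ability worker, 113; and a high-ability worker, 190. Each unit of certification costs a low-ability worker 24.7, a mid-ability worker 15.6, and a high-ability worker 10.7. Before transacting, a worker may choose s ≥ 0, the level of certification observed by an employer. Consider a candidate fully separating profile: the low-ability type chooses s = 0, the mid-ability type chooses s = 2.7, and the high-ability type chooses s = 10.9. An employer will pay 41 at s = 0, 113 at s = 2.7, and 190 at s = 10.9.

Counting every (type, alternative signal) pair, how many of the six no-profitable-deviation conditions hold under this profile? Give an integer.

4

High-ability (own payoff 190 − 10.7×10.9 = 73.37): to s=0 gives 41 → no gain ✓; to s=2.7 gives 113 − 10.7×2.7 = 84.11 → profitable ✗.
Low-ability (own payoff 41): to s=2.7 gives 113 − 24.7×2.7 = 46.31 → profitable ✗; to s=10.9 gives 190 − 24.7×10.9 = -79.23 → no gain ✓.
Mid-ability (own payoff 113 − 15.6×2.7 = 70.88): to s=0 gives 41 → no gain ✓; to s=10.9 gives 190 − 15.6×10.9 = 19.96 → no gain ✓.
4 of the 6 constraints hold; not an equilibrium.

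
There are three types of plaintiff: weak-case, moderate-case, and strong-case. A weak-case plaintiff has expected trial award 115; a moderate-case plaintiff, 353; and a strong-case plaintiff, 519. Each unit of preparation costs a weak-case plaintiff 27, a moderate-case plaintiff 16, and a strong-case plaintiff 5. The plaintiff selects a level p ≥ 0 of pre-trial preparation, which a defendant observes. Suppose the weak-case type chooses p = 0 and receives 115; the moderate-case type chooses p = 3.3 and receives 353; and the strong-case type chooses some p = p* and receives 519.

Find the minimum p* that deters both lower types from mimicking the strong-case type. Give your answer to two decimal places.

14.96

Weak-case type (on-path payoff 115) won't mimic when 115 ≥ 519 − 27·p*, i.e. p* ≥ 14.96.
Moderate-case type (on-path payoff 353 − 16×3.3 = 300.2) won't mimic when 300.2 ≥ 519 − 16·p*, i.e. p* ≥ 13.68.
Both must hold, so p* = max(14.96, 13.68) = 14.96. The weak-case type's constraint binds.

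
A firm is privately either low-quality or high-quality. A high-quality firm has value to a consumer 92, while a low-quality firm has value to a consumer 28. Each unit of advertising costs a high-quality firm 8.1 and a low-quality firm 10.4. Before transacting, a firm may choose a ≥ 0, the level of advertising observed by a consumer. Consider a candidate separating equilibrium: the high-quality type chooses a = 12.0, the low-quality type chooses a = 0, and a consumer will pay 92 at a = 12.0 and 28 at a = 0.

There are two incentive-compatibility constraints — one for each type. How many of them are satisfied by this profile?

1

Low-quality type: stay at 0 → 28; mimic → 92 − 10.4 × 12.0 = -32.8. IC holds (28 ≥ -32.8).
High-quality type: signal → 92 − 8.1 × 12.0 = -5.2; deviate to 0 → 28. IC fails (-5.2 < 28).
1 of 2 constraints hold, so this profile is not an equilibrium.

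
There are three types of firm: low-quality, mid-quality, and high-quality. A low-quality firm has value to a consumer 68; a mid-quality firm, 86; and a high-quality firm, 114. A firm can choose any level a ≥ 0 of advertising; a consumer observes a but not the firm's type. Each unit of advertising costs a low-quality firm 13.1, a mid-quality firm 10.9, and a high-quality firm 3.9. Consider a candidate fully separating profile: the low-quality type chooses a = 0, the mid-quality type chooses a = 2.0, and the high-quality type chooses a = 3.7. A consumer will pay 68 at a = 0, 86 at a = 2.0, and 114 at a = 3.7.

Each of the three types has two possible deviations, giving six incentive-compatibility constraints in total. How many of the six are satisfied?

Low-quality (own payoff 68): to a=2.0 gives 86 − 13.1×2.0 = 59.8 → no gain ✓; to a=3.7 gives 114 − 13.1×3.7 = 65.53 → no gain ✓.
Mid-quality (own payoff 86 − 10.9×2.0 = 64.2): to a=0 gives 68 → profitable ✗; to a=3.7 gives 114 − 10.9×3.7 = 73.67 → profitable ✗.
High-quality (own payoff 114 − 3.9×3.7 = 99.57): to a=0 gives 68 → no gain ✓; to a=2.0 gives 86 − 3.9×2.0 = 78.2 → no gain ✓.
4 of the 6 constraints hold; not an equilibrium.

4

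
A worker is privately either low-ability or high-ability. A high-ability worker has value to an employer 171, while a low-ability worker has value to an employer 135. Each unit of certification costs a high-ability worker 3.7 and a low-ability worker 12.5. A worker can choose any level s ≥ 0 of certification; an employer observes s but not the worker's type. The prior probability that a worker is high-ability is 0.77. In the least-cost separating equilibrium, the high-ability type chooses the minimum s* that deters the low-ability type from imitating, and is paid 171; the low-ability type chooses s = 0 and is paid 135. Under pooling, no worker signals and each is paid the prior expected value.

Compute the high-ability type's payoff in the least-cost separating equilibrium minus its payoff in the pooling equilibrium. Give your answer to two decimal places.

Least-cost separating signal: s* solves 135 = 171 − 12.5·s*, so s* = (171 − 135)/12.5 = 2.88.
High-ability type's separating payoff: 171 − 3.7 × s* = 171 − 3.7 × (171 − 135)/12.5 = 171 − 133.2/12.5 = 160.344.
Pooling payoff: 0.77 × 171 + 0.23 × 135 = 162.72.
Difference: 160.344 − 162.72 = -2.376, i.e. -2.38 to two decimal places.
The high-ability type would prefer the pooling outcome.

-2.38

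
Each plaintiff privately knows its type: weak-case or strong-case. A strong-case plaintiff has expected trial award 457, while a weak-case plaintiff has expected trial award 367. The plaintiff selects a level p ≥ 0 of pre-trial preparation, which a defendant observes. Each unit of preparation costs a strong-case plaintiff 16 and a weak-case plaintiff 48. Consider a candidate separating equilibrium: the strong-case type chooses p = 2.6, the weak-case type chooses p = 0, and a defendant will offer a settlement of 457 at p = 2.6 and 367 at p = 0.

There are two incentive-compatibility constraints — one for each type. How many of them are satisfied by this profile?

Weak-case type: stay at 0 → 367; mimic → 457 − 48 × 2.6 = 332.2. IC holds (367 ≥ 332.2).
Strong-case type: signal → 457 − 16 × 2.6 = 415.4; deviate to 0 → 367. IC holds (415.4 ≥ 367).
2 of 2 constraints hold, so this is a separating equilibrium.

2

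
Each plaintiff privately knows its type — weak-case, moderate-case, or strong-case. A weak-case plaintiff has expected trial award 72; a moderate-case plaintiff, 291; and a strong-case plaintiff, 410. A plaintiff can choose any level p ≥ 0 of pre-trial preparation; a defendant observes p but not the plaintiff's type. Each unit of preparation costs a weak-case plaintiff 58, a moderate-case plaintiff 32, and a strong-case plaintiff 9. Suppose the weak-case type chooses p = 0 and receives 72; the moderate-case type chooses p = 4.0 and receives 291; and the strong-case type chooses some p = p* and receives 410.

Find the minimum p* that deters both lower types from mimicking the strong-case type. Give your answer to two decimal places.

Weak-case type (on-path payoff 72) won't mimic when 72 ≥ 410 − 58·p*, i.e. p* ≥ 5.83.
Moderate-case type (on-path payoff 291 − 32×4.0 = 163) won't mimic when 163 ≥ 410 − 32·p*, i.e. p* ≥ 7.72.
Both must hold, so p* = max(5.83, 7.72) = 7.72. The moderate-case type's constraint binds.

7.72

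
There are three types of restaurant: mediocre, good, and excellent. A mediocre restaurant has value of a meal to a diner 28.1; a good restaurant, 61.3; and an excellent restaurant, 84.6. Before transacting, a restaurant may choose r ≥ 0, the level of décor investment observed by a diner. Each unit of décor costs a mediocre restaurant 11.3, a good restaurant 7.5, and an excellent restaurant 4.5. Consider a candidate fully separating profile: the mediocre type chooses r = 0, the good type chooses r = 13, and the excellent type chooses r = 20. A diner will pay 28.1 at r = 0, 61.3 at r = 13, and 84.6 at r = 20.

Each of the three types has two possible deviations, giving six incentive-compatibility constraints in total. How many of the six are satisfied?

3

Good (own payoff 61.3 − 7.5×13 = -36.2): to r=0 gives 28.1 → profitable ✗; to r=20 gives 84.6 − 7.5×20 = -65.4 → no gain ✓.
Mediocre (own payoff 28.1): to r=13 gives 61.3 − 11.3×13 = -85.6 → no gain ✓; to r=20 gives 84.6 − 11.3×20 = -141.4 → no gain ✓.
Excellent (own payoff 84.6 − 4.5×20 = -5.4): to r=0 gives 28.1 → profitable ✗; to r=13 gives 61.3 − 4.5×13 = 2.8 → profitable ✗.
3 of the 6 constraints hold; not an equilibrium.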